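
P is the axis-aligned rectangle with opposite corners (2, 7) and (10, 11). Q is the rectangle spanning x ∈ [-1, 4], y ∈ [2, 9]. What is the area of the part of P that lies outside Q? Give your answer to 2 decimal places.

|P∩Q|: x∈[2,4], y∈[7,9] → 2·2 = 4.
|P| = 32.
|P ∖ Q| = |P| − |P∩Q| = 32 − 4 = 28.00.

28.00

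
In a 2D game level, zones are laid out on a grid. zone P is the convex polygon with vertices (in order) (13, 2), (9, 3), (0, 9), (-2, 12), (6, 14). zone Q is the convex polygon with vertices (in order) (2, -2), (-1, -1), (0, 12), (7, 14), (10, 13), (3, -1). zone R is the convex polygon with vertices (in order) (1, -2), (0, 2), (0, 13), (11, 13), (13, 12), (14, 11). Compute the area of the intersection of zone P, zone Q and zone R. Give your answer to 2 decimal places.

The intersection is the polygon with vertices (3.5,13), (6.583,13), (8.423,9.846), (6,5), (0,9), (0,12).
By the shoelace formula its area is 44.86.

44.86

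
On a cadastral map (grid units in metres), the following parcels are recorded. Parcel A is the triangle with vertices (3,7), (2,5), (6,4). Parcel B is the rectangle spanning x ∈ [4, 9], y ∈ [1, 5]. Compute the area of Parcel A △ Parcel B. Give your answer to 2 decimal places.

|Parcel A| = 4.5, |Parcel B| = 20, |Parcel A∩Parcel B| = 1.
|Parcel A △ Parcel B| = |Parcel A| + |Parcel B| − 2·|Parcel A∩Parcel B| = 4.5 + 20 − 2 = 22.50.

22.50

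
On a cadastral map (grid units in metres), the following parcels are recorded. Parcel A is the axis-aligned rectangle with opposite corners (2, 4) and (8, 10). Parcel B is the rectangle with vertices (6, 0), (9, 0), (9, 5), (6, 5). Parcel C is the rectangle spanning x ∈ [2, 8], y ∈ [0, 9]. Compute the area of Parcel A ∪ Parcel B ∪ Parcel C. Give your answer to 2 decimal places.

65.00

By inclusion–exclusion:
Individual areas: |Parcel A| = 36, |Parcel B| = 15, |Parcel C| = 54.
|Parcel A∩Parcel B|: x∈[6,8], y∈[4,5] → 2·1 = 2.
|Parcel A∩Parcel C|: x∈[2,8], y∈[4,9] → 6·5 = 30.
|Parcel B∩Parcel C|: x∈[6,8], y∈[0,5] → 2·5 = 10.
|Parcel A∩Parcel B∩Parcel C| = 2.
|Parcel A ∪ Parcel B ∪ Parcel C| = 105 − 42 + 2 = 65.00.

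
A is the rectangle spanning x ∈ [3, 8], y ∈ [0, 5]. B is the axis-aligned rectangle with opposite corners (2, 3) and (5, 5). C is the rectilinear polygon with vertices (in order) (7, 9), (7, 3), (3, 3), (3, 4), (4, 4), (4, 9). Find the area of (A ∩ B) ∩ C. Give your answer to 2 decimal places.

3.00

The region (A ∩ B) ∩ C is the polygon with vertices (5,3), (3,3), (3,4), (4,4), (4,5), (5,5).
By the shoelace formula its area is 3.00.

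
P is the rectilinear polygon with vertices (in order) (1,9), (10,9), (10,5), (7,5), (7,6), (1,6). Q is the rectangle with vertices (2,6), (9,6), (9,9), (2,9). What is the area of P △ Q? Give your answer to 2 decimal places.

|P| = 30, |Q| = 21, |P∩Q| = 21.
|P △ Q| = |P| + |Q| − 2·|P∩Q| = 30 + 21 − 42 = 9.00.

9.00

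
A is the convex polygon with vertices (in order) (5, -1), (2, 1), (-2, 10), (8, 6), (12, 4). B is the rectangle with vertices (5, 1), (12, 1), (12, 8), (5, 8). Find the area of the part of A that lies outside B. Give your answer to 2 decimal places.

41.00

|A| = 67.5, |A∩B| = 26.5.
|A ∖ B| = |A| − |A∩B| = 67.5 − 26.5 = 41.00.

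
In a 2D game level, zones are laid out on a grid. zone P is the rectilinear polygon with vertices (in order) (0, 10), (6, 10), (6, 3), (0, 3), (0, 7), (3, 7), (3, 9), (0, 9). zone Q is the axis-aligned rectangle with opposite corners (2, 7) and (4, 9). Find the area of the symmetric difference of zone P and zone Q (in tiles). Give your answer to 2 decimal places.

36.00

|zone P| = 36, |zone Q| = 4, |zone P∩zone Q| = 2.
|zone P △ zone Q| = |zone P| + |zone Q| − 2·|zone P∩zone Q| = 36 + 4 − 4 = 36.00.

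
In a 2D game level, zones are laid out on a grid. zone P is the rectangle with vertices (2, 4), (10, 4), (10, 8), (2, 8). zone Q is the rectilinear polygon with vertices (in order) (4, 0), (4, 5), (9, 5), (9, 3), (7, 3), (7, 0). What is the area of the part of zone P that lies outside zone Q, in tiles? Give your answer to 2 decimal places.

27.00

|zone P| = 32, |zone P∩zone Q| = 5.
|zone P ∖ zone Q| = |zone P| − |zone P∩zone Q| = 32 − 5 = 27.00.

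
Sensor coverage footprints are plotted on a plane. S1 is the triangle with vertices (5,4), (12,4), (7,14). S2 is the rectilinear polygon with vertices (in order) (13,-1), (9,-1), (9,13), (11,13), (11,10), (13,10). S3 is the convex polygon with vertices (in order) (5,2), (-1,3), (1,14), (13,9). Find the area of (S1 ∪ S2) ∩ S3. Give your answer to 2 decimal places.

32.50

The region (S1 ∪ S2) ∩ S3 is the polygon with vertices (6.538,11.692), (8.579,10.842), (9,10), (9,10.667), (13,9), (7.286,4), (5,4).
By the shoelace formula its area is 32.50.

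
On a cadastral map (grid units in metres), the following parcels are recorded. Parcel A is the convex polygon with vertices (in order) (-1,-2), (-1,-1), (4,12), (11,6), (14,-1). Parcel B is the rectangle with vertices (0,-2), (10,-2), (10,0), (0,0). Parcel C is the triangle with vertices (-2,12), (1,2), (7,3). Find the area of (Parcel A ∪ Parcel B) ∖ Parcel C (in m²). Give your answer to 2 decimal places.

106.29

|Parcel A ∪ Parcel B| = 124.5.
|(Parcel A ∪ Parcel B) ∩ Parcel C| = 18.2079.
|(Parcel A ∪ Parcel B) ∖ Parcel C| = 124.5 − 18.2079 = 106.29.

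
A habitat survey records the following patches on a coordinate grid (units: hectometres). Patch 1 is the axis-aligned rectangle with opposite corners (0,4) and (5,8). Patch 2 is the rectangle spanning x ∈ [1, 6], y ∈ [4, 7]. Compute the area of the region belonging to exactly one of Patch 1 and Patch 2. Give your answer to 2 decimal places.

11.00

|Patch 1∩Patch 2|: x∈[1,5], y∈[4,7] → 4·3 = 12.
|Patch 1 △ Patch 2| = |Patch 1| + |Patch 2| − 2·|Patch 1∩Patch 2| = 20 + 15 − 24 = 11.00.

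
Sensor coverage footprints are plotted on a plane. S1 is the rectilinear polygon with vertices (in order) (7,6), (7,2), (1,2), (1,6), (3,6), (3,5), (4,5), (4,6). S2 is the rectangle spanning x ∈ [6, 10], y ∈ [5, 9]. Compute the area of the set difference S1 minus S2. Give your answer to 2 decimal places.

22.00

|S1| = 23, |S1∩S2| = 1.
|S1 ∖ S2| = |S1| − |S1∩S2| = 23 − 1 = 22.00.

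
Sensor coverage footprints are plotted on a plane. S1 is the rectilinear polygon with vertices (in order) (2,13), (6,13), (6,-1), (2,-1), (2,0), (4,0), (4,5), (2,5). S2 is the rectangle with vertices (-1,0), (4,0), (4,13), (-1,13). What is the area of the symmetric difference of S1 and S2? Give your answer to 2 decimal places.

79.00

|S1| = 46, |S2| = 65, |S1∩S2| = 16.
|S1 △ S2| = |S1| + |S2| − 2·|S1∩S2| = 46 + 65 − 32 = 79.00.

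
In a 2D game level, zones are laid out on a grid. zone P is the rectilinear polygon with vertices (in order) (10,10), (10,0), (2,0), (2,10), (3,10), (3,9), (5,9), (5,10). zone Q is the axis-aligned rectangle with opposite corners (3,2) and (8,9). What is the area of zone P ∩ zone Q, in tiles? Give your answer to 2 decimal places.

The intersection is the polygon with vertices (5,9), (8,9), (8,2), (3,2), (3,9).
By the shoelace formula its area is 35.00.

35.00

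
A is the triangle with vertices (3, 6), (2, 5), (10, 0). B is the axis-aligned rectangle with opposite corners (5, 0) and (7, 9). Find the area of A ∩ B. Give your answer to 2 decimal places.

The intersection is the polygon with vertices (5,3.125), (5,4.286), (7,2.571), (7,1.875).
By the shoelace formula its area is 1.86.

1.86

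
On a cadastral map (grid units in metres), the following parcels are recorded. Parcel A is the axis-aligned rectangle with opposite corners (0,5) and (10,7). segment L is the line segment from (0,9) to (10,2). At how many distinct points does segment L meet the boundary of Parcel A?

The segment meets the boundary at (5.714,5), (2.857,7).

2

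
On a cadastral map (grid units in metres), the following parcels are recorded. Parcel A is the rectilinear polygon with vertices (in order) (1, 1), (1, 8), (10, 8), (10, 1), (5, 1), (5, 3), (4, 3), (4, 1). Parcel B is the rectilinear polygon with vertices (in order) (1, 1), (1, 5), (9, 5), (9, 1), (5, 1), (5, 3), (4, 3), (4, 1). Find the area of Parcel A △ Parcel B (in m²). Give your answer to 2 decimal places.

31.00

|Parcel A| = 61, |Parcel B| = 30, |Parcel A∩Parcel B| = 30.
|Parcel A △ Parcel B| = |Parcel A| + |Parcel B| − 2·|Parcel A∩Parcel B| = 61 + 30 − 60 = 31.00.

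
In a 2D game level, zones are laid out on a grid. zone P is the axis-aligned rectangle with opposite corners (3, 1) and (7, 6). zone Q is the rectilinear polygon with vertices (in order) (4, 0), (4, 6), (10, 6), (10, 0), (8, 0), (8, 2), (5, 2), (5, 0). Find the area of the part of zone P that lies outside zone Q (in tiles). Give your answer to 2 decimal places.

|zone P| = 20, |zone P∩zone Q| = 13.
|zone P ∖ zone Q| = |zone P| − |zone P∩zone Q| = 20 − 13 = 7.00.

7.00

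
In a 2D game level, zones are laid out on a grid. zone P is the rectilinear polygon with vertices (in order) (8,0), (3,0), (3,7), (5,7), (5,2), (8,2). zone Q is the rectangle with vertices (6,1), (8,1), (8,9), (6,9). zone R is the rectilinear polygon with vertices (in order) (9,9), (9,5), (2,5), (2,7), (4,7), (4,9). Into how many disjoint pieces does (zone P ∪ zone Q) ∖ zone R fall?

1

(zone P ∪ zone Q) ∖ zone R is a single connected region.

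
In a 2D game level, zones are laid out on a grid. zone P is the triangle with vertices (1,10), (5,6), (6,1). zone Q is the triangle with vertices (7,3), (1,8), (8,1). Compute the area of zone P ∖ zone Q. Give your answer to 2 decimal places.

6.81

|zone P| = 8, |zone P∩zone Q| = 1.189.
|zone P ∖ zone Q| = |zone P| − |zone P∩zone Q| = 8 − 1.189 = 6.81.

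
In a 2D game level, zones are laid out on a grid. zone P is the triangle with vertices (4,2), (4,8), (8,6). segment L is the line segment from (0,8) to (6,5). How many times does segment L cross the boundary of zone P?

The segment meets the boundary at (4,6).

1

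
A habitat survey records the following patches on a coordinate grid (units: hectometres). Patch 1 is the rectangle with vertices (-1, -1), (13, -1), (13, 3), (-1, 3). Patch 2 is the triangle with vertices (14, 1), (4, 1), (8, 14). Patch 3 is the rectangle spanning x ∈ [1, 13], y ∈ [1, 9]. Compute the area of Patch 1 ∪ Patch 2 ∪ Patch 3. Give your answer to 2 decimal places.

138.70

By inclusion–exclusion:
Individual areas: |Patch 1| = 56, |Patch 2| = 65, |Patch 3| = 96.
|Patch 1∩Patch 2| = 17.3846.
|Patch 1∩Patch 3|: x∈[1,13], y∈[1,3] → 12·2 = 24.
|Patch 2∩Patch 3| = 54.3013.
|Patch 1∩Patch 2∩Patch 3| = 17.3846.
|Patch 1 ∪ Patch 2 ∪ Patch 3| = 217 − 95.6859 + 17.3846 = 138.70.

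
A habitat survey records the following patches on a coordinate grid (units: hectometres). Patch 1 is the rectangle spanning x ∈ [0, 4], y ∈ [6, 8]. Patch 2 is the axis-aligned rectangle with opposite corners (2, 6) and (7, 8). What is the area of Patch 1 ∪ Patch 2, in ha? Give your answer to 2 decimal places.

By inclusion–exclusion:
Individual areas: |Patch 1| = 8, |Patch 2| = 10.
|Patch 1∩Patch 2|: x∈[2,4], y∈[6,8] → 2·2 = 4.
|Patch 1 ∪ Patch 2| = 18 − 4 = 14.00.

14.00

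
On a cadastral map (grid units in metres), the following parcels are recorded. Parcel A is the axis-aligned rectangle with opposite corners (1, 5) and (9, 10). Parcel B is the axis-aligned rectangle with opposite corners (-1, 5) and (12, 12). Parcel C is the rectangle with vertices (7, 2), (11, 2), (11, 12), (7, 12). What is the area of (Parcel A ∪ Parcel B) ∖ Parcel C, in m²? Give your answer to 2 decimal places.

|Parcel A ∪ Parcel B| = 91.
|(Parcel A ∪ Parcel B) ∩ Parcel C| = 28.
|(Parcel A ∪ Parcel B) ∖ Parcel C| = 91 − 28 = 63.00.

63.00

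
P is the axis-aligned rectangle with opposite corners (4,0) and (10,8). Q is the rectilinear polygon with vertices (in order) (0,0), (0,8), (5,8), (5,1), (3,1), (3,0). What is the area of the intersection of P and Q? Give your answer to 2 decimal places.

The intersection is the polygon with vertices (5,8), (5,1), (4,1), (4,8).
By the shoelace formula its area is 7.00.

7.00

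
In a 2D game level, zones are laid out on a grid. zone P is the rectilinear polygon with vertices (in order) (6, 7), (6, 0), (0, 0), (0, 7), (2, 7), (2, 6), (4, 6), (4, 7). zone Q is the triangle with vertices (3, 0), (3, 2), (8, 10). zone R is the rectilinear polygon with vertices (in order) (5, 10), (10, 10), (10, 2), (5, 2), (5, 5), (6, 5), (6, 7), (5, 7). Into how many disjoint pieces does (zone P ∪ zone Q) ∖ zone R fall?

(zone P ∪ zone Q) ∖ zone R is a single connected region.

1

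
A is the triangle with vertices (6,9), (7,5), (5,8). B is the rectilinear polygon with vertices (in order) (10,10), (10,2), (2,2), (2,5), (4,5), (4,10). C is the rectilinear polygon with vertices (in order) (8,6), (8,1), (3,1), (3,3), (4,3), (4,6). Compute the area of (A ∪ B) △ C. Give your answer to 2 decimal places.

|A ∪ B| = 54.
|(A ∪ B) ∩ C| = 17.
|(A ∪ B) △ C| = 54 + 22 − 34 = 42.00.

42.00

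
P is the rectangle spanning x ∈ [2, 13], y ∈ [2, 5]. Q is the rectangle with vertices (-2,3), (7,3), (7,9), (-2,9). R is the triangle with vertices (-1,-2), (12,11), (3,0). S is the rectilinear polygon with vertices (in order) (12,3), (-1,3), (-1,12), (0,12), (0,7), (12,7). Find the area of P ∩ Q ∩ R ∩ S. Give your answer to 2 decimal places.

The intersection is the polygon with vertices (7,4.889), (5.455,3), (4,3), (6,5), (7,5).
By the shoelace formula its area is 2.54.

2.54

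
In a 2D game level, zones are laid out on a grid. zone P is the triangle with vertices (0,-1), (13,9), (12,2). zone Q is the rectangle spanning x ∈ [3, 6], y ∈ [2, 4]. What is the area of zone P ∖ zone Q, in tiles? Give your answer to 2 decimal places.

|zone P| = 40.5, |zone P∩zone Q| = 1.6962.
|zone P ∖ zone Q| = |zone P| − |zone P∩zone Q| = 40.5 − 1.6962 = 38.80.

38.80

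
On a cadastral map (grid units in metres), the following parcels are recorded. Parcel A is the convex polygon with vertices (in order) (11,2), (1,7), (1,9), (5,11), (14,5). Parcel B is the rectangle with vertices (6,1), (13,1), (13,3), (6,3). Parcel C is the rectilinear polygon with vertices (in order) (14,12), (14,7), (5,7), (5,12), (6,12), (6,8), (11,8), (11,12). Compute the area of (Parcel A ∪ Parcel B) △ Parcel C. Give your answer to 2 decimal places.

78.17

|Parcel A ∪ Parcel B| = 69.
|(Parcel A ∪ Parcel B) ∩ Parcel C| = 7.9167.
|(Parcel A ∪ Parcel B) △ Parcel C| = 69 + 25 − 15.8333 = 78.17.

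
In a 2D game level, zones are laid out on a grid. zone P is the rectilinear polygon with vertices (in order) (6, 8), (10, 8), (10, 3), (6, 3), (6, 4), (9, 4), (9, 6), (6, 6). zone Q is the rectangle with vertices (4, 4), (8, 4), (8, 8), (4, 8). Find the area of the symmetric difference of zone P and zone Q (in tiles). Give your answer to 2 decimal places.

|zone P| = 14, |zone Q| = 16, |zone P∩zone Q| = 4.
|zone P △ zone Q| = |zone P| + |zone Q| − 2·|zone P∩zone Q| = 14 + 16 − 8 = 22.00.

22.00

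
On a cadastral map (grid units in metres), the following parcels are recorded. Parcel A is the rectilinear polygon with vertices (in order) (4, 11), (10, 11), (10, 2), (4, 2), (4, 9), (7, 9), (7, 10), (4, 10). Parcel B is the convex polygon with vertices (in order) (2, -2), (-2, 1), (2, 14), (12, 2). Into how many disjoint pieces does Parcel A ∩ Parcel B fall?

Parcel A ∩ Parcel B splits into 2 disjoint pieces (area 0.9167, area 33.1833).

2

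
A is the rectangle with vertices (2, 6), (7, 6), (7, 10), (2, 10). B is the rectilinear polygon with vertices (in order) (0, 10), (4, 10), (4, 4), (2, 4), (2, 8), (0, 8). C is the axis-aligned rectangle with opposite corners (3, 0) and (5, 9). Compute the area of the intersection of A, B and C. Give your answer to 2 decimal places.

3.00

The intersection is the polygon with vertices (4,6), (3,6), (3,9), (4,9).
By the shoelace formula its area is 3.00.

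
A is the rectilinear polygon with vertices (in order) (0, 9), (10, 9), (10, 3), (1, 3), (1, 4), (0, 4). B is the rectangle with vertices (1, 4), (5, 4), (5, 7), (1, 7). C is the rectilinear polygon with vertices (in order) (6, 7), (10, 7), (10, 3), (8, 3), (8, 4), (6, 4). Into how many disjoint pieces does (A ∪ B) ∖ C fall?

1

(A ∪ B) ∖ C is a single connected region.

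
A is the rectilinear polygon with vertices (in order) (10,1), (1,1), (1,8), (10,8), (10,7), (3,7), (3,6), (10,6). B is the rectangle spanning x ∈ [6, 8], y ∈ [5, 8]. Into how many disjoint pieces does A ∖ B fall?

2

A ∖ B splits into 2 disjoint pieces (area 50, area 2).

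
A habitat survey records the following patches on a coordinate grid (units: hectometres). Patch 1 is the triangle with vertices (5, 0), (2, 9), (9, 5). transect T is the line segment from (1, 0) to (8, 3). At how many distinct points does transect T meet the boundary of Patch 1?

2

The segment meets the boundary at (7.087,2.609), (4.5,1.5).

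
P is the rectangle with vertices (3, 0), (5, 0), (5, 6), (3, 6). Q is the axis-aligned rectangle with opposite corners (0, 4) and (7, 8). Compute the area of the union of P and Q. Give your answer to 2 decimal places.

By inclusion–exclusion:
Individual areas: |P| = 12, |Q| = 28.
|P∩Q|: x∈[3,5], y∈[4,6] → 2·2 = 4.
|P ∪ Q| = 40 − 4 = 36.00.

36.00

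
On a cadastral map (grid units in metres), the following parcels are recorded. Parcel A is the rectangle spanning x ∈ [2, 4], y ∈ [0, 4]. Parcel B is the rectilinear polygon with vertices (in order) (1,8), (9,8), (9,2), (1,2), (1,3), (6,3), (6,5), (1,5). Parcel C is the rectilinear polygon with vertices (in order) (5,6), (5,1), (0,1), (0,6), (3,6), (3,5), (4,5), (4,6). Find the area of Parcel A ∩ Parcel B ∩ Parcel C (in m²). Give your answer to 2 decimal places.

2.00

The intersection is the polygon with vertices (2,2), (2,3), (4,3), (4,2).
By the shoelace formula its area is 2.00.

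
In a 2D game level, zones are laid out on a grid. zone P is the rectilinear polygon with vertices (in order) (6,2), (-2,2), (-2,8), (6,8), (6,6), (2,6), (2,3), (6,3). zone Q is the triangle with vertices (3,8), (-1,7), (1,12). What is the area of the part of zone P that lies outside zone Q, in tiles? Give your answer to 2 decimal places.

34.20

|zone P| = 36, |zone P∩zone Q| = 1.8.
|zone P ∖ zone Q| = |zone P| − |zone P∩zone Q| = 36 − 1.8 = 34.20.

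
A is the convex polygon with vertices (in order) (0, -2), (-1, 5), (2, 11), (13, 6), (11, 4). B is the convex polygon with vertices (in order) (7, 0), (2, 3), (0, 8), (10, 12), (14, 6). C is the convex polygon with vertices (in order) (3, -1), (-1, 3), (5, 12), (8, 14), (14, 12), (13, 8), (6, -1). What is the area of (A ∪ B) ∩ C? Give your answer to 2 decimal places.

97.37

|A ∪ B| = 125.8127.
|(A ∪ B) ∩ C| = 97.37.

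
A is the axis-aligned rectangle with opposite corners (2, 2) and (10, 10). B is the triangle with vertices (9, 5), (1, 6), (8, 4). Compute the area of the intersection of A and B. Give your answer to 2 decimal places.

4.42

The intersection is the polygon with vertices (2,5.875), (9,5), (8,4), (2,5.714).
By the shoelace formula its area is 4.42.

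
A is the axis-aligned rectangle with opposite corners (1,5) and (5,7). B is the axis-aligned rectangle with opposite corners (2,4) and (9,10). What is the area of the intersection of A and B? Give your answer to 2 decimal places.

|A∩B|: x∈[2,5], y∈[5,7] → 3·2 = 6.

6.00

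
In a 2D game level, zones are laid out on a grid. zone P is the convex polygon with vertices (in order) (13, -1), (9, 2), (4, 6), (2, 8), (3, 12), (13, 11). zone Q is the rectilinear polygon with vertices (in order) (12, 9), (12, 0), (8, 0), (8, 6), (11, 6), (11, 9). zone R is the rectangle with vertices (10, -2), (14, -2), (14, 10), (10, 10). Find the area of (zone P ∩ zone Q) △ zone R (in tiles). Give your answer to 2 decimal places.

42.02

|zone P ∩ zone Q| = 21.9333.
|(zone P ∩ zone Q) ∩ zone R| = 13.9583.
|(zone P ∩ zone Q) △ zone R| = 21.9333 + 48 − 27.9167 = 42.02.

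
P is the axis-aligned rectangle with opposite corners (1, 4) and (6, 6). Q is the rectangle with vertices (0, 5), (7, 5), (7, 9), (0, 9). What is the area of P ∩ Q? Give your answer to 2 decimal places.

5.00

|P∩Q|: x∈[1,6], y∈[5,6] → 5·1 = 5.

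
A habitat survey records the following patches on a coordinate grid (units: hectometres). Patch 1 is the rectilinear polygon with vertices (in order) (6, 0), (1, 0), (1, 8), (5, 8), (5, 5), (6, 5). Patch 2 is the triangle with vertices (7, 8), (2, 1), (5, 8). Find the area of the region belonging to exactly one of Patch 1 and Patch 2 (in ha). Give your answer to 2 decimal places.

35.60

|Patch 1| = 37, |Patch 2| = 7, |Patch 1∩Patch 2| = 4.2.
|Patch 1 △ Patch 2| = |Patch 1| + |Patch 2| − 2·|Patch 1∩Patch 2| = 37 + 7 − 8.4 = 35.60.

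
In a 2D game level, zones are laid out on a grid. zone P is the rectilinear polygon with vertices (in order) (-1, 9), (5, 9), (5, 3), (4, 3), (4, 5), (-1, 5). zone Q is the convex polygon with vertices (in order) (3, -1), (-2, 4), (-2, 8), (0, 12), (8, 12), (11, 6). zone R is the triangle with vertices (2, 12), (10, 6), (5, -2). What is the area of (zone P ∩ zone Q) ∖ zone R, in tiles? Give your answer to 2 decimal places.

|zone P ∩ zone Q| = 26.
|(zone P ∩ zone Q) ∩ zone R| = 9.7143.
|(zone P ∩ zone Q) ∖ zone R| = 26 − 9.7143 = 16.29.

16.29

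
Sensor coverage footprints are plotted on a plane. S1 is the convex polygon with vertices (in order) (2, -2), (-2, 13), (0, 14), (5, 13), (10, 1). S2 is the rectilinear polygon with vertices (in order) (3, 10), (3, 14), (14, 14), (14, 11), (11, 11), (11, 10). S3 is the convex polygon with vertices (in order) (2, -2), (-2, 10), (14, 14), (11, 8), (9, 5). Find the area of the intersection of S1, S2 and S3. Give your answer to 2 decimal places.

4.58

The intersection is the polygon with vertices (6.25,10), (3,10), (3,11.25), (5.472,11.868).
By the shoelace formula its area is 4.58.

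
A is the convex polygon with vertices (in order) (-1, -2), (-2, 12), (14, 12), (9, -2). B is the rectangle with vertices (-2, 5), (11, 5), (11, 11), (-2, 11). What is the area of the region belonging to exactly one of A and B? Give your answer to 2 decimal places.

|A| = 182, |B| = 78, |A∩B| = 76.2857.
|A △ B| = |A| + |B| − 2·|A∩B| = 182 + 78 − 152.5714 = 107.43.

107.43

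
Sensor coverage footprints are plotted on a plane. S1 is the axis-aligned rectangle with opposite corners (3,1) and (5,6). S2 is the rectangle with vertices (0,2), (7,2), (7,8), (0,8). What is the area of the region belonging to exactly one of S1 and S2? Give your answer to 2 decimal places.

36.00

|S1∩S2|: x∈[3,5], y∈[2,6] → 2·4 = 8.
|S1 △ S2| = |S1| + |S2| − 2·|S1∩S2| = 10 + 42 − 16 = 36.00.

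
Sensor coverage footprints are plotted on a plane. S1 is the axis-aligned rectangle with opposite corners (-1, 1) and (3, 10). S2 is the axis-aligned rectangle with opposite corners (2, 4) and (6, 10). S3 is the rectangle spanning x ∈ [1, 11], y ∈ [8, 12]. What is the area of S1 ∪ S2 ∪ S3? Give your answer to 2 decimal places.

84.00

By inclusion–exclusion:
Individual areas: |S1| = 36, |S2| = 24, |S3| = 40.
|S1∩S2|: x∈[2,3], y∈[4,10] → 1·6 = 6.
|S1∩S3|: x∈[1,3], y∈[8,10] → 2·2 = 4.
|S2∩S3|: x∈[2,6], y∈[8,10] → 4·2 = 8.
|S1∩S2∩S3| = 2.
|S1 ∪ S2 ∪ S3| = 100 − 18 + 2 = 84.00.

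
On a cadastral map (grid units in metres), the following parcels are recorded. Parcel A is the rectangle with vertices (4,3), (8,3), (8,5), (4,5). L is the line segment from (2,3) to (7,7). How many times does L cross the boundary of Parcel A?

The segment meets the boundary at (4.5,5), (4,4.6).

2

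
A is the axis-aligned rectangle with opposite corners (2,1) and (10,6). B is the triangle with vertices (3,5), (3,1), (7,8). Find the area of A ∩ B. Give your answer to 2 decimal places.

6.48

The intersection is the polygon with vertices (5.857,6), (3,1), (3,5), (4.333,6).
By the shoelace formula its area is 6.48.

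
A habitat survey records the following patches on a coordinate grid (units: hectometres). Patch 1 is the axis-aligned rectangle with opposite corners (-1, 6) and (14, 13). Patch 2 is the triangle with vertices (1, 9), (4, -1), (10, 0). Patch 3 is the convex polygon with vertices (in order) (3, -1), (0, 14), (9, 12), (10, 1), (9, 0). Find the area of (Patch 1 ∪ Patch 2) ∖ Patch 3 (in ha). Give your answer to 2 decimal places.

|Patch 1 ∪ Patch 2| = 133.35.
|(Patch 1 ∪ Patch 2) ∩ Patch 3| = 83.2657.
|(Patch 1 ∪ Patch 2) ∖ Patch 3| = 133.35 − 83.2657 = 50.08.

50.08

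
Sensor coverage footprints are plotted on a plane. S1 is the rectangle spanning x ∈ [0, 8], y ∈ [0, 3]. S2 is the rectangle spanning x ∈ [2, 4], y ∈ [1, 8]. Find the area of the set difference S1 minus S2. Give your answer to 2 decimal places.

|S1∩S2|: x∈[2,4], y∈[1,3] → 2·2 = 4.
|S1| = 24.
|S1 ∖ S2| = |S1| − |S1∩S2| = 24 − 4 = 20.00.

20.00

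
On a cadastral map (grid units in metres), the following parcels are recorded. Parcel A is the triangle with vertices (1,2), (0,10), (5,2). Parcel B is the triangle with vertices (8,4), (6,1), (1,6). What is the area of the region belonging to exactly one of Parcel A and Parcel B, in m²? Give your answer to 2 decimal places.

|Parcel A| = 16, |Parcel B| = 12.5, |Parcel A∩Parcel B| = 2.6087.
|Parcel A △ Parcel B| = |Parcel A| + |Parcel B| − 2·|Parcel A∩Parcel B| = 16 + 12.5 − 5.2174 = 23.28.

23.28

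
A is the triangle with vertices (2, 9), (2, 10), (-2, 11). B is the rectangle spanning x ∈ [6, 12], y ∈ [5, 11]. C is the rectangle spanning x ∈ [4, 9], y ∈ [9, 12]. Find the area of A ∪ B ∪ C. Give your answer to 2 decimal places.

47.00

By inclusion–exclusion:
Individual areas: |A| = 2, |B| = 36, |C| = 15.
|A∩B| = 0.
|A∩C| = 0.
|B∩C|: x∈[6,9], y∈[9,11] → 3·2 = 6.
|A∩B∩C| = 0.
|A ∪ B ∪ C| = 53 − 6 + 0 = 47.00.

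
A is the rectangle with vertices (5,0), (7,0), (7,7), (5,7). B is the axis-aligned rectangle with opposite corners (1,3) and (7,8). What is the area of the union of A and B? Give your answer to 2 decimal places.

By inclusion–exclusion:
Individual areas: |A| = 14, |B| = 30.
|A∩B|: x∈[5,7], y∈[3,7] → 2·4 = 8.
|A ∪ B| = 44 − 8 = 36.00.

36.00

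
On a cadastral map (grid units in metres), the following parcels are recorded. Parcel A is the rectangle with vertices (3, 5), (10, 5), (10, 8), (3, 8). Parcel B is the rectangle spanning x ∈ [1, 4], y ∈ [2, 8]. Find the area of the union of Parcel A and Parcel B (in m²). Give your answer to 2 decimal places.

36.00

By inclusion–exclusion:
Individual areas: |Parcel A| = 21, |Parcel B| = 18.
|Parcel A∩Parcel B|: x∈[3,4], y∈[5,8] → 1·3 = 3.
|Parcel A ∪ Parcel B| = 39 − 3 = 36.00.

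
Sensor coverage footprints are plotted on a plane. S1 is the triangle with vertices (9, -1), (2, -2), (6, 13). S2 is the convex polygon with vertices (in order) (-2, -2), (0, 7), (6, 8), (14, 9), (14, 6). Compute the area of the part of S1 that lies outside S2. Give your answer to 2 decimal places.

26.27

|S1| = 50.5, |S1∩S2| = 24.228.
|S1 ∖ S2| = |S1| − |S1∩S2| = 50.5 − 24.228 = 26.27.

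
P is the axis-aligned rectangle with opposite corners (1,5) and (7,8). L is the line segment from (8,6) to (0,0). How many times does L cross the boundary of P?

The segment meets the boundary at (7,5.25), (6.667,5).

2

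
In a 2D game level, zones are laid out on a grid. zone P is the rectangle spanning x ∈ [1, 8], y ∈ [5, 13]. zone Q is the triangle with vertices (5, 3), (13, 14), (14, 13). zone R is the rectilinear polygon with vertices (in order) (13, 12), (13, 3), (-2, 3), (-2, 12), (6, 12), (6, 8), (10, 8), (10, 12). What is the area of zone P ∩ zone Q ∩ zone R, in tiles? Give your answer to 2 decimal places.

The intersection is the polygon with vertices (6.8,5), (6.455,5), (8,7.125), (8,6.333).
By the shoelace formula its area is 0.84.

0.84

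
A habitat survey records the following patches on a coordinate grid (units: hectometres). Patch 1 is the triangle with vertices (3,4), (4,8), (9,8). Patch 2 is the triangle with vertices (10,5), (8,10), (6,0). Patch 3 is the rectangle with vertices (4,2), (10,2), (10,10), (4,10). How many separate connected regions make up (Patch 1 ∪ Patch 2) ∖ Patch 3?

(Patch 1 ∪ Patch 2) ∖ Patch 3 splits into 2 disjoint pieces (area 1.2, area 1.6667).

2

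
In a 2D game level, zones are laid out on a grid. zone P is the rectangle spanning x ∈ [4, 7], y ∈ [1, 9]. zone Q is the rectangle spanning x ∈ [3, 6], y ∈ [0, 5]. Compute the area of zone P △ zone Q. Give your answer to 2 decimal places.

23.00

|zone P∩zone Q|: x∈[4,6], y∈[1,5] → 2·4 = 8.
|zone P △ zone Q| = |zone P| + |zone Q| − 2·|zone P∩zone Q| = 24 + 15 − 16 = 23.00.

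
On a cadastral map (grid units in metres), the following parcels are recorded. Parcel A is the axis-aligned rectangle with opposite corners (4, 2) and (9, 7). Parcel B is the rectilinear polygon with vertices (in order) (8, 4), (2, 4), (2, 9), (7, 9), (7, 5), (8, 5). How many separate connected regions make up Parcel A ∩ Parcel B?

1

Parcel A ∩ Parcel B is a single connected region.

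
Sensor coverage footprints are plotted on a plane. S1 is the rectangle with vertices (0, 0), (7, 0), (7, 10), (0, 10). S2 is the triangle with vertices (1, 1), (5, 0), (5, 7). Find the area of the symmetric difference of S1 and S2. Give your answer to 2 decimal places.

|S1| = 70, |S2| = 14, |S1∩S2| = 14.
|S1 △ S2| = |S1| + |S2| − 2·|S1∩S2| = 70 + 14 − 28 = 56.00.

56.00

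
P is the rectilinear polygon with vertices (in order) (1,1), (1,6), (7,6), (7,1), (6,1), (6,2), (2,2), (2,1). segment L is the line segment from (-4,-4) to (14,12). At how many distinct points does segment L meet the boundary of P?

4

The segment meets the boundary at (7,5.778), (2.75,2), (2,1.333), (1.625,1).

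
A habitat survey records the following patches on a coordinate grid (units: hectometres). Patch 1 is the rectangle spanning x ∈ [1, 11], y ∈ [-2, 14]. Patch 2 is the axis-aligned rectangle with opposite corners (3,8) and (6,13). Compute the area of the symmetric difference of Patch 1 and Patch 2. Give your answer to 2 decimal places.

145.00

|Patch 1∩Patch 2|: x∈[3,6], y∈[8,13] → 3·5 = 15.
|Patch 1 △ Patch 2| = |Patch 1| + |Patch 2| − 2·|Patch 1∩Patch 2| = 160 + 15 − 30 = 145.00.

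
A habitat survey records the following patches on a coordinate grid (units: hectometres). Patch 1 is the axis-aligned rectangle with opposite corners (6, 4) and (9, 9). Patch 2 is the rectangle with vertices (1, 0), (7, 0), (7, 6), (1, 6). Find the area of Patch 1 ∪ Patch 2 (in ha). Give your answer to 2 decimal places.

49.00

By inclusion–exclusion:
Individual areas: |Patch 1| = 15, |Patch 2| = 36.
|Patch 1∩Patch 2|: x∈[6,7], y∈[4,6] → 1·2 = 2.
|Patch 1 ∪ Patch 2| = 51 − 2 = 49.00.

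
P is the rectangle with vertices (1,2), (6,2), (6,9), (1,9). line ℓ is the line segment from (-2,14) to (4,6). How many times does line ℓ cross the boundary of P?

The segment meets the boundary at (1.75,9).

1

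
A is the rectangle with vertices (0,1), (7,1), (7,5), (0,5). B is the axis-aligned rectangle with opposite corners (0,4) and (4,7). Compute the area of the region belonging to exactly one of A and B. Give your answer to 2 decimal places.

32.00

|A∩B|: x∈[0,4], y∈[4,5] → 4·1 = 4.
|A △ B| = |A| + |B| − 2·|A∩B| = 28 + 12 − 8 = 32.00.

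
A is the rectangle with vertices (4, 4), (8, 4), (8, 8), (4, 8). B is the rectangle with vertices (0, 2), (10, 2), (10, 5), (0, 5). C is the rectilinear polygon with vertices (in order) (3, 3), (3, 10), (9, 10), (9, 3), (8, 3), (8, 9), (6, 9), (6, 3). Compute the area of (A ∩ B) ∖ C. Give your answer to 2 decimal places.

2.00

|A ∩ B| = 4.
|(A ∩ B) ∩ C| = 2.
|(A ∩ B) ∖ C| = 4 − 2 = 2.00.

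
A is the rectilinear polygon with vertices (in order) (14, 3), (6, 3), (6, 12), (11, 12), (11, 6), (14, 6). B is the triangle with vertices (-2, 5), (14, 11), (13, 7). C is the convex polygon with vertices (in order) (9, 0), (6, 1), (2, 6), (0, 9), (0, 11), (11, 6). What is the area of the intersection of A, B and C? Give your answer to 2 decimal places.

4.09

The intersection is the polygon with vertices (6.329,8.123), (9.753,6.567), (6,6.067), (6,8).
By the shoelace formula its area is 4.09.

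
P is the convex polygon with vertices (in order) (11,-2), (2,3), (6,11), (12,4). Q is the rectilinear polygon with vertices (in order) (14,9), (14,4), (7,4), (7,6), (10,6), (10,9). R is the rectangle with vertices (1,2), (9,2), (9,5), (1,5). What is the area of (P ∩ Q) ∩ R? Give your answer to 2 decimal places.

The region (P ∩ Q) ∩ R is the polygon with vertices (7,4), (7,5), (9,5), (9,4).
By the shoelace formula its area is 2.00.

2.00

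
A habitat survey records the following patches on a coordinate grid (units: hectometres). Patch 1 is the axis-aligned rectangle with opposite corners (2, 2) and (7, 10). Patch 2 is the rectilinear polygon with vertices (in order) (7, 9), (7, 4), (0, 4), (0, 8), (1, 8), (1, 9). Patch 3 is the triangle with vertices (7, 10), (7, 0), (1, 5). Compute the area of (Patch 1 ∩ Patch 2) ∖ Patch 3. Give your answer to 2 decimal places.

|Patch 1 ∩ Patch 2| = 25.
|(Patch 1 ∩ Patch 2) ∩ Patch 3| = 18.9667.
|(Patch 1 ∩ Patch 2) ∖ Patch 3| = 25 − 18.9667 = 6.03.

6.03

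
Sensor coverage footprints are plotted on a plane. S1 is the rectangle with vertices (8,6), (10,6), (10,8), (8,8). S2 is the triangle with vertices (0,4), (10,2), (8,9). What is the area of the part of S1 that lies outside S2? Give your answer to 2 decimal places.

|S1| = 4, |S1∩S2| = 1.1429.
|S1 ∖ S2| = |S1| − |S1∩S2| = 4 − 1.1429 = 2.86.

2.86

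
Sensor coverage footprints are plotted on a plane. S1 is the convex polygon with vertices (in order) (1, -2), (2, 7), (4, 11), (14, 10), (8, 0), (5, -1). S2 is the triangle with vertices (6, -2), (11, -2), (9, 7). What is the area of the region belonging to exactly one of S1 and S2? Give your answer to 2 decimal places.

|S1| = 103, |S2| = 22.5, |S1∩S2| = 9.973.
|S1 △ S2| = |S1| + |S2| − 2·|S1∩S2| = 103 + 22.5 − 19.9459 = 105.55.

105.55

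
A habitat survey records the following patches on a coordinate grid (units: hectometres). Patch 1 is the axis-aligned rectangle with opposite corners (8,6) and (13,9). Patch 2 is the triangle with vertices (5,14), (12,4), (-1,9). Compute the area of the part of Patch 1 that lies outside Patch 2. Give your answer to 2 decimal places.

|Patch 1| = 15, |Patch 1∩Patch 2| = 4.65.
|Patch 1 ∖ Patch 2| = |Patch 1| − |Patch 1∩Patch 2| = 15 − 4.65 = 10.35.

10.35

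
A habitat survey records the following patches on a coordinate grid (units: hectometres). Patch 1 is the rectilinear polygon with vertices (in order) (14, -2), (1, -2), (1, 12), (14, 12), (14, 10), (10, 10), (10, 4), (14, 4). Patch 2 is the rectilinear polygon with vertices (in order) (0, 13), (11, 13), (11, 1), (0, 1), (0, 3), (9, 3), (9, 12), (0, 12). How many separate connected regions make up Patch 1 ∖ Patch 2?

3

Patch 1 ∖ Patch 2 splits into 3 disjoint pieces (area 48, area 72, area 6).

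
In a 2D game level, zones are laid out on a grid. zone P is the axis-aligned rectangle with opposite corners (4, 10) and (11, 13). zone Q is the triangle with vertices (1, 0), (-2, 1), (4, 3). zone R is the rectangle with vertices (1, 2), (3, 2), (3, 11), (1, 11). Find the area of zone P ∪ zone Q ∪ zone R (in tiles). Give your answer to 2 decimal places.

44.33

By inclusion–exclusion:
Individual areas: |zone P| = 21, |zone Q| = 6, |zone R| = 18.
|zone P∩zone Q| = 0.
|zone P∩zone R| = 0 (no overlap).
|zone Q∩zone R| = 0.6667.
|zone P∩zone Q∩zone R| = 0.
|zone P ∪ zone Q ∪ zone R| = 45 − 0.6667 + 0 = 44.33.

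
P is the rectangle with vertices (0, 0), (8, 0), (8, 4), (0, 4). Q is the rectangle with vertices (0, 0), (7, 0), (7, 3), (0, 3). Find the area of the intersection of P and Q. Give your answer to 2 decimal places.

21.00

|P∩Q|: x∈[0,7], y∈[0,3] → 7·3 = 21.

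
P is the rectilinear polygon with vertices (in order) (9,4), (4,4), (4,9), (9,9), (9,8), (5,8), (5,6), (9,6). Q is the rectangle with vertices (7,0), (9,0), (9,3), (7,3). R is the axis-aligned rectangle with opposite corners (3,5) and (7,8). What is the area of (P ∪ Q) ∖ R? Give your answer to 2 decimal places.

|P ∪ Q| = 23.
|(P ∪ Q) ∩ R| = 5.
|(P ∪ Q) ∖ R| = 23 − 5 = 18.00.

18.00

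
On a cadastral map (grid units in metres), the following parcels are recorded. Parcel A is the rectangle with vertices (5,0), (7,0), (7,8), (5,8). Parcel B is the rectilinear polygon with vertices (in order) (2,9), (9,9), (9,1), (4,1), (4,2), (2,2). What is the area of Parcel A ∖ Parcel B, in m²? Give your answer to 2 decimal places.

2.00

|Parcel A| = 16, |Parcel A∩Parcel B| = 14.
|Parcel A ∖ Parcel B| = |Parcel A| − |Parcel A∩Parcel B| = 16 − 14 = 2.00.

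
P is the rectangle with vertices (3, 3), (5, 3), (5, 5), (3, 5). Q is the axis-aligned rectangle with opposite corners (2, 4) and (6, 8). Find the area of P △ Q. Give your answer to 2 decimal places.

16.00

|P∩Q|: x∈[3,5], y∈[4,5] → 2·1 = 2.
|P △ Q| = |P| + |Q| − 2·|P∩Q| = 4 + 16 − 4 = 16.00.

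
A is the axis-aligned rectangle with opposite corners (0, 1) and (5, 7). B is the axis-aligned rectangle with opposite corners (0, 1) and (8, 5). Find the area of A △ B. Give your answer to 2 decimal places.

22.00

|A∩B|: x∈[0,5], y∈[1,5] → 5·4 = 20.
|A △ B| = |A| + |B| − 2·|A∩B| = 30 + 32 − 40 = 22.00.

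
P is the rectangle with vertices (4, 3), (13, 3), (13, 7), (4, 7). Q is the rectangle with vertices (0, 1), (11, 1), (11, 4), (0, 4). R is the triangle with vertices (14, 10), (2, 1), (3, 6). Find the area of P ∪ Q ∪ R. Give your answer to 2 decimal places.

70.96

By inclusion–exclusion:
Individual areas: |P| = 36, |Q| = 33, |R| = 25.5.
|P∩Q|: x∈[4,11], y∈[3,4] → 7·1 = 7.
|P∩R| = 12.7765.
|Q∩R| = 5.1.
|P∩Q∩R| = 1.3333.
|P ∪ Q ∪ R| = 94.5 − 24.8765 + 1.3333 = 70.96.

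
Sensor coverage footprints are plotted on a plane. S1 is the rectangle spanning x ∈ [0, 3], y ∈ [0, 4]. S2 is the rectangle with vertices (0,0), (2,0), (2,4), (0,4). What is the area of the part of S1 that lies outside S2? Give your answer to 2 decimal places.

4.00

|S1∩S2|: x∈[0,2], y∈[0,4] → 2·4 = 8.
|S1| = 12.
|S1 ∖ S2| = |S1| − |S1∩S2| = 12 − 8 = 4.00.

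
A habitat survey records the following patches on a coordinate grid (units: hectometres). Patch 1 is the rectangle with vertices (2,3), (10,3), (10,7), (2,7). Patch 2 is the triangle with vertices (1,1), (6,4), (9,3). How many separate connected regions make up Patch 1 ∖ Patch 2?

1

Patch 1 ∖ Patch 2 is a single connected region.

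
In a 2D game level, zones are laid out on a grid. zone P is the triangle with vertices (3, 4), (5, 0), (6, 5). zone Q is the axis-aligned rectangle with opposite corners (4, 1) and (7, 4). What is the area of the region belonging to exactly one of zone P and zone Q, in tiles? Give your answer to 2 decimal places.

|zone P| = 7, |zone Q| = 9, |zone P∩zone Q| = 4.25.
|zone P △ zone Q| = |zone P| + |zone Q| − 2·|zone P∩zone Q| = 7 + 9 − 8.5 = 7.50.

7.50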